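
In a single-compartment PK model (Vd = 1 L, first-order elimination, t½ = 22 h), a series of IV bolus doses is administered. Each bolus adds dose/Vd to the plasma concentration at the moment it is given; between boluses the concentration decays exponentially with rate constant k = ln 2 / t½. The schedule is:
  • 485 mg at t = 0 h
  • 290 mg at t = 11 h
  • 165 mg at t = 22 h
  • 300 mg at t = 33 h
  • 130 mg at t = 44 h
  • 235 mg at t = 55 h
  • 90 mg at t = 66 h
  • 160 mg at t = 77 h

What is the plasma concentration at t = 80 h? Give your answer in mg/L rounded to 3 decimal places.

518.944 mg/L

k = ln 2 / 22 = 0.03151 per h
Dose 1 (485 mg at t=0 h): 485·exp(−0.03151·80) = 39.002 mg/L
Dose 2 (290 mg at t=11 h): 290·exp(−0.03151·69) = 32.981 mg/L
Dose 3 (165 mg at t=22 h): 165·exp(−0.03151·58) = 26.537 mg/L
Dose 4 (300 mg at t=33 h): 300·exp(−0.03151·47) = 68.236 mg/L
Dose 5 (130 mg at t=44 h): 130·exp(−0.03151·36) = 41.817 mg/L
Dose 6 (235 mg at t=55 h): 235·exp(−0.03151·25) = 106.903 mg/L
Dose 7 (90 mg at t=66 h): 90·exp(−0.03151·14) = 57.900 mg/L
Dose 8 (160 mg at t=77 h): 160·exp(−0.03151·3) = 145.570 mg/L
C(80) = 39.002 + 32.981 + 26.537 + 68.236 + 41.817 + 106.903 + 57.900 + 145.570 = 518.944 mg/L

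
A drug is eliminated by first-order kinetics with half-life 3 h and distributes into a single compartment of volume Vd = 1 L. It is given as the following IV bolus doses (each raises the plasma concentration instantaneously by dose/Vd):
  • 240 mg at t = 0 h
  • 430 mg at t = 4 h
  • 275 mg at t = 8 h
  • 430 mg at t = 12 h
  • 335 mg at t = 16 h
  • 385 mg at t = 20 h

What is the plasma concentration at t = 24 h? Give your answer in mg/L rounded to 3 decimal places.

k = ln 2 / 3 = 0.23105 per h
Dose 1 (240 mg at t=0 h): 240·exp(−0.23105·24) = 0.938 mg/L
Dose 2 (430 mg at t=4 h): 430·exp(−0.23105·20) = 4.233 mg/L
Dose 3 (275 mg at t=8 h): 275·exp(−0.23105·16) = 6.821 mg/L
Dose 4 (430 mg at t=12 h): 430·exp(−0.23105·12) = 26.875 mg/L
Dose 5 (335 mg at t=16 h): 335·exp(−0.23105·8) = 52.759 mg/L
Dose 6 (385 mg at t=20 h): 385·exp(−0.23105·4) = 152.787 mg/L
C(24) = 0.938 + 4.233 + 6.821 + 26.875 + 52.759 + 152.787 = 244.412 mg/L

244.412 mg/L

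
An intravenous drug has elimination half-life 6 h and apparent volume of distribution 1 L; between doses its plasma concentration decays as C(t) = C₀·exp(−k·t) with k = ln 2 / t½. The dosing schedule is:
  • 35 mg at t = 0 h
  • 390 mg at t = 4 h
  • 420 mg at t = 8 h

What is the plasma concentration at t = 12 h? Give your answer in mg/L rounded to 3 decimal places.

k = ln 2 / 6 = 0.11552 per h
Dose 1 (35 mg at t=0 h): 35·exp(−0.11552·12) = 8.750 mg/L
Dose 2 (390 mg at t=4 h): 390·exp(−0.11552·8) = 154.772 mg/L
Dose 3 (420 mg at t=8 h): 420·exp(−0.11552·4) = 264.583 mg/L
C(12) = 8.750 + 154.772 + 264.583 = 428.105 mg/L

428.105 mg/L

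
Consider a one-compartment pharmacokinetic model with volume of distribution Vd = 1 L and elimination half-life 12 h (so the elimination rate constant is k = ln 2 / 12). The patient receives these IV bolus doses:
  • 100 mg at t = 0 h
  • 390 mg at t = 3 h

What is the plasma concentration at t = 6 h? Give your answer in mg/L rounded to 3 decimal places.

398.660 mg/L

k = ln 2 / 12 = 0.05776 per h
Dose 1 (100 mg at t=0 h): 100·exp(−0.05776·6) = 70.711 mg/L
Dose 2 (390 mg at t=3 h): 390·exp(−0.05776·3) = 327.950 mg/L
C(6) = 70.711 + 327.950 = 398.660 mg/L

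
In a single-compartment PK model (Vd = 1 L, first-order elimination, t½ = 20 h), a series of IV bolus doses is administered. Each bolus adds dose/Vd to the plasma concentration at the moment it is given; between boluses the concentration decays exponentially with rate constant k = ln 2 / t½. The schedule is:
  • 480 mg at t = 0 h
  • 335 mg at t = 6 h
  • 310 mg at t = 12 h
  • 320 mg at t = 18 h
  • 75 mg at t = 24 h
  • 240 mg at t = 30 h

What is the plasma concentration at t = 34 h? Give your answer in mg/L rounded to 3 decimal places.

k = ln 2 / 20 = 0.03466 per h
Dose 1 (480 mg at t=0 h): 480·exp(−0.03466·34) = 147.737 mg/L
Dose 2 (335 mg at t=6 h): 335·exp(−0.03466·28) = 126.941 mg/L
Dose 3 (310 mg at t=12 h): 310·exp(−0.03466·22) = 144.620 mg/L
Dose 4 (320 mg at t=18 h): 320·exp(−0.03466·16) = 183.792 mg/L
Dose 5 (75 mg at t=24 h): 75·exp(−0.03466·10) = 53.033 mg/L
Dose 6 (240 mg at t=30 h): 240·exp(−0.03466·4) = 208.932 mg/L
C(34) = 147.737 + 126.941 + 144.620 + 183.792 + 53.033 + 208.932 = 865.056 mg/L

865.056 mg/L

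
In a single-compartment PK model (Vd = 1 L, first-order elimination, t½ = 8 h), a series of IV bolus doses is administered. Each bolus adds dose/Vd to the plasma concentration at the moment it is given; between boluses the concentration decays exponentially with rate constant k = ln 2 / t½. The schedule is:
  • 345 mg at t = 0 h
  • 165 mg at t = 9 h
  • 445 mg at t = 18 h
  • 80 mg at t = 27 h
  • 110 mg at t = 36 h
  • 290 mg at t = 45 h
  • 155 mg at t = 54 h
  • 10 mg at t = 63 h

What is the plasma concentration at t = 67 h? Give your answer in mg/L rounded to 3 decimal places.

k = ln 2 / 8 = 0.08664 per h
Dose 1 (345 mg at t=0 h): 345·exp(−0.08664·67) = 1.039 mg/L
Dose 2 (165 mg at t=9 h): 165·exp(−0.08664·58) = 1.084 mg/L
Dose 3 (445 mg at t=18 h): 445·exp(−0.08664·49) = 6.376 mg/L
Dose 4 (80 mg at t=27 h): 80·exp(−0.08664·40) = 2.500 mg/L
Dose 5 (110 mg at t=36 h): 110·exp(−0.08664·31) = 7.497 mg/L
Dose 6 (290 mg at t=45 h): 290·exp(−0.08664·22) = 43.109 mg/L
Dose 7 (155 mg at t=54 h): 155·exp(−0.08664·13) = 50.253 mg/L
Dose 8 (10 mg at t=63 h): 10·exp(−0.08664·4) = 7.071 mg/L
C(67) = 1.039 + 1.084 + 6.376 + 2.500 + 7.497 + 43.109 + 50.253 + 7.071 = 118.929 mg/L

118.929 mg/L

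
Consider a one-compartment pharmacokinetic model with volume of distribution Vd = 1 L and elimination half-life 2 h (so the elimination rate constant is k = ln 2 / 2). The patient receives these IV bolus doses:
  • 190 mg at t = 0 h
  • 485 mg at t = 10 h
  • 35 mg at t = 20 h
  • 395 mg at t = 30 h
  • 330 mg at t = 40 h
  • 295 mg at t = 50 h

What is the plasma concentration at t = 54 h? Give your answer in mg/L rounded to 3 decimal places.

k = ln 2 / 2 = 0.34657 per h
Dose 1 (190 mg at t=0 h): 190·exp(−0.34657·54) = 0.000 mg/L
Dose 2 (485 mg at t=10 h): 485·exp(−0.34657·44) = 0.000 mg/L
Dose 3 (35 mg at t=20 h): 35·exp(−0.34657·34) = 0.000 mg/L
Dose 4 (395 mg at t=30 h): 395·exp(−0.34657·24) = 0.096 mg/L
Dose 5 (330 mg at t=40 h): 330·exp(−0.34657·14) = 2.578 mg/L
Dose 6 (295 mg at t=50 h): 295·exp(−0.34657·4) = 73.750 mg/L
C(54) = 0.000 + 0.000 + 0.000 + 0.096 + 2.578 + 73.750 = 76.425 mg/L

76.425 mg/L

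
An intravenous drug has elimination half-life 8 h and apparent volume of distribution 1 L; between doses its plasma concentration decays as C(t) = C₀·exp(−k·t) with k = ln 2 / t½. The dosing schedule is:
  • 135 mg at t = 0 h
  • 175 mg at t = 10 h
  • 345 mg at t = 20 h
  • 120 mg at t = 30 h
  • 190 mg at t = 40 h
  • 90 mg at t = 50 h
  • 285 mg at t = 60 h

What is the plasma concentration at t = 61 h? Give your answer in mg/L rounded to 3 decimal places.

347.703 mg/L

k = ln 2 / 8 = 0.08664 per h
Dose 1 (135 mg at t=0 h): 135·exp(−0.08664·61) = 0.684 mg/L
Dose 2 (175 mg at t=10 h): 175·exp(−0.08664·51) = 2.108 mg/L
Dose 3 (345 mg at t=20 h): 345·exp(−0.08664·41) = 9.886 mg/L
Dose 4 (120 mg at t=30 h): 120·exp(−0.08664·31) = 8.179 mg/L
Dose 5 (190 mg at t=40 h): 190·exp(−0.08664·21) = 30.800 mg/L
Dose 6 (90 mg at t=50 h): 90·exp(−0.08664·11) = 34.700 mg/L
Dose 7 (285 mg at t=60 h): 285·exp(−0.08664·1) = 261.346 mg/L
C(61) = 0.684 + 2.108 + 9.886 + 8.179 + 30.800 + 34.700 + 261.346 = 347.703 mg/L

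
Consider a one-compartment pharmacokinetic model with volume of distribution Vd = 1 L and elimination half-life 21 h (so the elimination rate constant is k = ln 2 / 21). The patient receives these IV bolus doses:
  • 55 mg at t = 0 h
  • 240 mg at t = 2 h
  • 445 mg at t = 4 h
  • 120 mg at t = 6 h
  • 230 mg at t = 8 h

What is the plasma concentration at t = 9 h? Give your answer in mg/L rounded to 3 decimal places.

k = ln 2 / 21 = 0.03301 per h
Dose 1 (55 mg at t=0 h): 55·exp(−0.03301·9) = 40.865 mg/L
Dose 2 (240 mg at t=2 h): 240·exp(−0.03301·7) = 190.488 mg/L
Dose 3 (445 mg at t=4 h): 445·exp(−0.03301·5) = 377.299 mg/L
Dose 4 (120 mg at t=6 h): 120·exp(−0.03301·3) = 108.687 mg/L
Dose 5 (230 mg at t=8 h): 230·exp(−0.03301·1) = 222.532 mg/L
C(9) = 40.865 + 190.488 + 377.299 + 108.687 + 222.532 = 939.872 mg/L

939.872 mg/L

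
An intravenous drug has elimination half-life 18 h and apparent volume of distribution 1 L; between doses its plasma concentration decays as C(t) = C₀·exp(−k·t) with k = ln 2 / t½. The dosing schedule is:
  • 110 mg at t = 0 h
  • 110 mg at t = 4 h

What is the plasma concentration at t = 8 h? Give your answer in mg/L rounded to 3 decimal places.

k = ln 2 / 18 = 0.03851 per h
Dose 1 (110 mg at t=0 h): 110·exp(−0.03851·8) = 80.835 mg/L
Dose 2 (110 mg at t=4 h): 110·exp(−0.03851·4) = 94.297 mg/L
C(8) = 80.835 + 94.297 = 175.132 mg/L

175.132 mg/L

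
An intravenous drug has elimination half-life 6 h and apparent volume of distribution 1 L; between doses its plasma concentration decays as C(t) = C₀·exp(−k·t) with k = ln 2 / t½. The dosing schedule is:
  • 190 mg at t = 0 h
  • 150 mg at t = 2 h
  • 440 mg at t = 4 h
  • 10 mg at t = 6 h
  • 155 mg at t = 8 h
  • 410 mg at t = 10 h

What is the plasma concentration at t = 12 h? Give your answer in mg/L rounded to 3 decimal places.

k = ln 2 / 6 = 0.11552 per h
Dose 1 (190 mg at t=0 h): 190·exp(−0.11552·12) = 47.500 mg/L
Dose 2 (150 mg at t=2 h): 150·exp(−0.11552·10) = 47.247 mg/L
Dose 3 (440 mg at t=4 h): 440·exp(−0.11552·8) = 174.614 mg/L
Dose 4 (10 mg at t=6 h): 10·exp(−0.11552·6) = 5.000 mg/L
Dose 5 (155 mg at t=8 h): 155·exp(−0.11552·4) = 97.644 mg/L
Dose 6 (410 mg at t=10 h): 410·exp(−0.11552·2) = 325.417 mg/L
C(12) = 47.500 + 47.247 + 174.614 + 5.000 + 97.644 + 325.417 = 697.422 mg/L

697.422 mg/L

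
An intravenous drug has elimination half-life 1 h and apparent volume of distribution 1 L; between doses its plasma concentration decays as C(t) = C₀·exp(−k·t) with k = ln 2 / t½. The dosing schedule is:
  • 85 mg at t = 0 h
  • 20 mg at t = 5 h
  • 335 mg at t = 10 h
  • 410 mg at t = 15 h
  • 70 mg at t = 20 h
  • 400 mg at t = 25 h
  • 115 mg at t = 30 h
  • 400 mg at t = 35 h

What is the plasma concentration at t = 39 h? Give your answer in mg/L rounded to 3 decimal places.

25.249 mg/L

k = ln 2 / 1 = 0.69315 per h
Dose 1 (85 mg at t=0 h): 85·exp(−0.69315·39) = 0.000 mg/L
Dose 2 (20 mg at t=5 h): 20·exp(−0.69315·34) = 0.000 mg/L
Dose 3 (335 mg at t=10 h): 335·exp(−0.69315·29) = 0.000 mg/L
Dose 4 (410 mg at t=15 h): 410·exp(−0.69315·24) = 0.000 mg/L
Dose 5 (70 mg at t=20 h): 70·exp(−0.69315·19) = 0.000 mg/L
Dose 6 (400 mg at t=25 h): 400·exp(−0.69315·14) = 0.024 mg/L
Dose 7 (115 mg at t=30 h): 115·exp(−0.69315·9) = 0.225 mg/L
Dose 8 (400 mg at t=35 h): 400·exp(−0.69315·4) = 25.000 mg/L
C(39) = 0.000 + 0.000 + 0.000 + 0.000 + 0.000 + 0.024 + 0.225 + 25.000 = 25.249 mg/L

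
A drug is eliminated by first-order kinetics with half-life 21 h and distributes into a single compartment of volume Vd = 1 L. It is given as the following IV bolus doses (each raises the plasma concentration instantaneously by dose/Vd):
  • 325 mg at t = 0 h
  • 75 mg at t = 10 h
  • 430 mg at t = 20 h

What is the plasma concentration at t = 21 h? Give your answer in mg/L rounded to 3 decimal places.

630.704 mg/L

k = ln 2 / 21 = 0.03301 per h
Dose 1 (325 mg at t=0 h): 325·exp(−0.03301·21) = 162.500 mg/L
Dose 2 (75 mg at t=10 h): 75·exp(−0.03301·11) = 52.165 mg/L
Dose 3 (430 mg at t=20 h): 430·exp(−0.03301·1) = 416.039 mg/L
C(21) = 162.500 + 52.165 + 416.039 = 630.704 mg/L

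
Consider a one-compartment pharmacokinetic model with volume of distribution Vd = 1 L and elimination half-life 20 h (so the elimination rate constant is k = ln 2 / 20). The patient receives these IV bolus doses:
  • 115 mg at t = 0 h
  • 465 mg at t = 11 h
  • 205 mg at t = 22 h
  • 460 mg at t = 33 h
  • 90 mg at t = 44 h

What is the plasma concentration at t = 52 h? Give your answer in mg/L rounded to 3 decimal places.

510.055 mg/L

k = ln 2 / 20 = 0.03466 per h
Dose 1 (115 mg at t=0 h): 115·exp(−0.03466·52) = 18.968 mg/L
Dose 2 (465 mg at t=11 h): 465·exp(−0.03466·41) = 112.290 mg/L
Dose 3 (205 mg at t=22 h): 205·exp(−0.03466·30) = 72.478 mg/L
Dose 4 (460 mg at t=33 h): 460·exp(−0.03466·19) = 238.111 mg/L
Dose 5 (90 mg at t=44 h): 90·exp(−0.03466·8) = 68.207 mg/L
C(52) = 18.968 + 112.290 + 72.478 + 238.111 + 68.207 = 510.055 mg/L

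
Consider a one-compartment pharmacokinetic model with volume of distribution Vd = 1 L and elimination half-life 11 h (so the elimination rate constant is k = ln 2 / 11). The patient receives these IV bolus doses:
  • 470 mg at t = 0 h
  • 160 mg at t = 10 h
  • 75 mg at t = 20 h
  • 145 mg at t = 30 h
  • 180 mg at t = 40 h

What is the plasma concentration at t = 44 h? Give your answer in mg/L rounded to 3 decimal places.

264.592 mg/L

k = ln 2 / 11 = 0.06301 per h
Dose 1 (470 mg at t=0 h): 470·exp(−0.06301·44) = 29.375 mg/L
Dose 2 (160 mg at t=10 h): 160·exp(−0.06301·34) = 18.779 mg/L
Dose 3 (75 mg at t=20 h): 75·exp(−0.06301·24) = 16.530 mg/L
Dose 4 (145 mg at t=30 h): 145·exp(−0.06301·14) = 60.012 mg/L
Dose 5 (180 mg at t=40 h): 180·exp(−0.06301·4) = 139.897 mg/L
C(44) = 29.375 + 18.779 + 16.530 + 60.012 + 139.897 = 264.592 mg/L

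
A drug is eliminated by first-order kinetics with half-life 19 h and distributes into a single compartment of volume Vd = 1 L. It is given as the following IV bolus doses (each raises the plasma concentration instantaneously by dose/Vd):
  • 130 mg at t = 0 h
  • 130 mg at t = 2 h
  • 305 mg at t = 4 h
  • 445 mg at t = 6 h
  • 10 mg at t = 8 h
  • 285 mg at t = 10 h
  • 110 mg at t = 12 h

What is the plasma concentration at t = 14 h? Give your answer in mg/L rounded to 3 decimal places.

1062.646 mg/L

k = ln 2 / 19 = 0.03648 per h
Dose 1 (130 mg at t=0 h): 130·exp(−0.03648·14) = 78.007 mg/L
Dose 2 (130 mg at t=2 h): 130·exp(−0.03648·12) = 83.911 mg/L
Dose 3 (305 mg at t=4 h): 305·exp(−0.03648·10) = 211.769 mg/L
Dose 4 (445 mg at t=6 h): 445·exp(−0.03648·8) = 332.361 mg/L
Dose 5 (10 mg at t=8 h): 10·exp(−0.03648·6) = 8.034 mg/L
Dose 6 (285 mg at t=10 h): 285·exp(−0.03648·4) = 246.303 mg/L
Dose 7 (110 mg at t=12 h): 110·exp(−0.03648·2) = 102.260 mg/L
C(14) = 78.007 + 83.911 + 211.769 + 332.361 + 8.034 + 246.303 + 102.260 = 1062.646 mg/L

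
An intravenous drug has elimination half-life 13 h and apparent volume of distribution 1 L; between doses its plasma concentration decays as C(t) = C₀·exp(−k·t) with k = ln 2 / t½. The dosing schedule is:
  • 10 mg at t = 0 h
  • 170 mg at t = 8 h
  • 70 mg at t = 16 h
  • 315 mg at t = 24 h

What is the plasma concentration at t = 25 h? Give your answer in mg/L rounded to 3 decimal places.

k = ln 2 / 13 = 0.05332 per h
Dose 1 (10 mg at t=0 h): 10·exp(−0.05332·25) = 2.637 mg/L
Dose 2 (170 mg at t=8 h): 170·exp(−0.05332·17) = 68.674 mg/L
Dose 3 (70 mg at t=16 h): 70·exp(−0.05332·9) = 43.320 mg/L
Dose 4 (315 mg at t=24 h): 315·exp(−0.05332·1) = 298.644 mg/L
C(25) = 2.637 + 68.674 + 43.320 + 298.644 = 413.276 mg/L

413.276 mg/L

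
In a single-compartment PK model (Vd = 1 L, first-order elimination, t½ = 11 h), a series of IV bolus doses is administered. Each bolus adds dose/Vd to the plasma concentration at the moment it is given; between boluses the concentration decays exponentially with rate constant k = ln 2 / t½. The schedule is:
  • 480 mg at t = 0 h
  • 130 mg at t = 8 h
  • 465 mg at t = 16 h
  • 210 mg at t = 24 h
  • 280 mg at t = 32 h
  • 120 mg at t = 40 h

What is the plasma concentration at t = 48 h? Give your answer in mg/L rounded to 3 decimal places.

k = ln 2 / 11 = 0.06301 per h
Dose 1 (480 mg at t=0 h): 480·exp(−0.06301·48) = 23.316 mg/L
Dose 2 (130 mg at t=8 h): 130·exp(−0.06301·40) = 10.454 mg/L
Dose 3 (465 mg at t=16 h): 465·exp(−0.06301·32) = 61.906 mg/L
Dose 4 (210 mg at t=24 h): 210·exp(−0.06301·24) = 46.284 mg/L
Dose 5 (280 mg at t=32 h): 280·exp(−0.06301·16) = 102.164 mg/L
Dose 6 (120 mg at t=40 h): 120·exp(−0.06301·8) = 72.485 mg/L
C(48) = 23.316 + 10.454 + 61.906 + 46.284 + 102.164 + 72.485 = 316.608 mg/L

316.608 mg/L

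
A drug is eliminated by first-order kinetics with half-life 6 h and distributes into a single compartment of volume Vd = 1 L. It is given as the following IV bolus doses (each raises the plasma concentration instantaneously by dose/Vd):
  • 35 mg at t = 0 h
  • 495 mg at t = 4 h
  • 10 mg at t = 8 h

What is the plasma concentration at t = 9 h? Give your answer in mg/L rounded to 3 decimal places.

k = ln 2 / 6 = 0.11552 per h
Dose 1 (35 mg at t=0 h): 35·exp(−0.11552·9) = 12.374 mg/L
Dose 2 (495 mg at t=4 h): 495·exp(−0.11552·5) = 277.809 mg/L
Dose 3 (10 mg at t=8 h): 10·exp(−0.11552·1) = 8.909 mg/L
C(9) = 12.374 + 277.809 + 8.909 = 299.093 mg/L

299.093 mg/L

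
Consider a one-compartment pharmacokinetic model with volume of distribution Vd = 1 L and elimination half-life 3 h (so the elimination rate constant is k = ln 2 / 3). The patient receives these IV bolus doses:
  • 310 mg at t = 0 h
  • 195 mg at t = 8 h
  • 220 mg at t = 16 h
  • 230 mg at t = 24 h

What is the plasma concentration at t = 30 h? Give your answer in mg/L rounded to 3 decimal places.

k = ln 2 / 3 = 0.23105 per h
Dose 1 (310 mg at t=0 h): 310·exp(−0.23105·30) = 0.303 mg/L
Dose 2 (195 mg at t=8 h): 195·exp(−0.23105·22) = 1.209 mg/L
Dose 3 (220 mg at t=16 h): 220·exp(−0.23105·14) = 8.662 mg/L
Dose 4 (230 mg at t=24 h): 230·exp(−0.23105·6) = 57.500 mg/L
C(30) = 0.303 + 1.209 + 8.662 + 57.500 = 67.674 mg/L

67.674 mg/L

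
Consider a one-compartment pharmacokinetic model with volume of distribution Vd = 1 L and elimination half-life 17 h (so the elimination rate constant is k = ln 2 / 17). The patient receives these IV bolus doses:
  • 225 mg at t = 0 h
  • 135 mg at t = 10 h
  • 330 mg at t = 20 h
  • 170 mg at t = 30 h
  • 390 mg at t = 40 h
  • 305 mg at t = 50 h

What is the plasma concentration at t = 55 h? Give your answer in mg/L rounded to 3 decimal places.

k = ln 2 / 17 = 0.04077 per h
Dose 1 (225 mg at t=0 h): 225·exp(−0.04077·55) = 23.893 mg/L
Dose 2 (135 mg at t=10 h): 135·exp(−0.04077·45) = 21.552 mg/L
Dose 3 (330 mg at t=20 h): 330·exp(−0.04077·35) = 79.204 mg/L
Dose 4 (170 mg at t=30 h): 170·exp(−0.04077·25) = 61.342 mg/L
Dose 5 (390 mg at t=40 h): 390·exp(−0.04077·15) = 211.568 mg/L
Dose 6 (305 mg at t=50 h): 305·exp(−0.04077·5) = 248.749 mg/L
C(55) = 23.893 + 21.552 + 79.204 + 61.342 + 211.568 + 248.749 = 646.308 mg/L

646.308 mg/L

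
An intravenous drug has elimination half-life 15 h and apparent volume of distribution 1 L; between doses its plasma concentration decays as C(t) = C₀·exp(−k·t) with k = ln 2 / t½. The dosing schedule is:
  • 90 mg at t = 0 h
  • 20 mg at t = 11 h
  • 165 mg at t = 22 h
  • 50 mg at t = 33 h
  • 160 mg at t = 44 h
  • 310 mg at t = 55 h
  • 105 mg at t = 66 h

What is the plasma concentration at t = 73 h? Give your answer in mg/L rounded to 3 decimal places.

280.539 mg/L

k = ln 2 / 15 = 0.04621 per h
Dose 1 (90 mg at t=0 h): 90·exp(−0.04621·73) = 3.085 mg/L
Dose 2 (20 mg at t=11 h): 20·exp(−0.04621·62) = 1.140 mg/L
Dose 3 (165 mg at t=22 h): 165·exp(−0.04621·51) = 15.631 mg/L
Dose 4 (50 mg at t=33 h): 50·exp(−0.04621·40) = 7.875 mg/L
Dose 5 (160 mg at t=44 h): 160·exp(−0.04621·29) = 41.892 mg/L
Dose 6 (310 mg at t=55 h): 310·exp(−0.04621·18) = 134.935 mg/L
Dose 7 (105 mg at t=66 h): 105·exp(−0.04621·7) = 75.982 mg/L
C(73) = 3.085 + 1.140 + 15.631 + 7.875 + 41.892 + 134.935 + 75.982 = 280.539 mg/L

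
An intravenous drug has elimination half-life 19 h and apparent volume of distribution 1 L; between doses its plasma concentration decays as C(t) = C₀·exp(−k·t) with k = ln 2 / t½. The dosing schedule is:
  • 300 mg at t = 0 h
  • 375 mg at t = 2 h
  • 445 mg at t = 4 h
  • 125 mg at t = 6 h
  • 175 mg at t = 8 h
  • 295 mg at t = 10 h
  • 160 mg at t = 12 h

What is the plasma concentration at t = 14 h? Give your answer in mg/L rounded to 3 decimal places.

1368.685 mg/L

k = ln 2 / 19 = 0.03648 per h
Dose 1 (300 mg at t=0 h): 300·exp(−0.03648·14) = 180.015 mg/L
Dose 2 (375 mg at t=2 h): 375·exp(−0.03648·12) = 242.051 mg/L
Dose 3 (445 mg at t=4 h): 445·exp(−0.03648·10) = 308.975 mg/L
Dose 4 (125 mg at t=6 h): 125·exp(−0.03648·8) = 93.360 mg/L
Dose 5 (175 mg at t=8 h): 175·exp(−0.03648·6) = 140.597 mg/L
Dose 6 (295 mg at t=10 h): 295·exp(−0.03648·4) = 254.945 mg/L
Dose 7 (160 mg at t=12 h): 160·exp(−0.03648·2) = 148.742 mg/L
C(14) = 180.015 + 242.051 + 308.975 + 93.360 + 140.597 + 254.945 + 148.742 = 1368.685 mg/L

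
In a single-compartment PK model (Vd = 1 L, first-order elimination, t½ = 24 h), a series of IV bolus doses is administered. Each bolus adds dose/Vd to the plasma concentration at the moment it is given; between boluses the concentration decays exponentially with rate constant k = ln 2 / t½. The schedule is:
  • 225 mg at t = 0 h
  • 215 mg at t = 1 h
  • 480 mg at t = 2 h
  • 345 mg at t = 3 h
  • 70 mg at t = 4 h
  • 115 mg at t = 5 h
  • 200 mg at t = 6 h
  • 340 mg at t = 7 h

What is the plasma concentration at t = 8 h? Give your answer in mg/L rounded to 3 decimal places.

k = ln 2 / 24 = 0.02888 per h
Dose 1 (225 mg at t=0 h): 225·exp(−0.02888·8) = 178.583 mg/L
Dose 2 (215 mg at t=1 h): 215·exp(−0.02888·7) = 175.646 mg/L
Dose 3 (480 mg at t=2 h): 480·exp(−0.02888·6) = 403.630 mg/L
Dose 4 (345 mg at t=3 h): 345·exp(−0.02888·5) = 298.610 mg/L
Dose 5 (70 mg at t=4 h): 70·exp(−0.02888·4) = 62.363 mg/L
Dose 6 (115 mg at t=5 h): 115·exp(−0.02888·3) = 105.455 mg/L
Dose 7 (200 mg at t=6 h): 200·exp(−0.02888·2) = 188.775 mg/L
Dose 8 (340 mg at t=7 h): 340·exp(−0.02888·1) = 330.321 mg/L
C(8) = 178.583 + 175.646 + 403.630 + 298.610 + 62.363 + 105.455 + 188.775 + 330.321 = 1743.383 mg/L

1743.383 mg/L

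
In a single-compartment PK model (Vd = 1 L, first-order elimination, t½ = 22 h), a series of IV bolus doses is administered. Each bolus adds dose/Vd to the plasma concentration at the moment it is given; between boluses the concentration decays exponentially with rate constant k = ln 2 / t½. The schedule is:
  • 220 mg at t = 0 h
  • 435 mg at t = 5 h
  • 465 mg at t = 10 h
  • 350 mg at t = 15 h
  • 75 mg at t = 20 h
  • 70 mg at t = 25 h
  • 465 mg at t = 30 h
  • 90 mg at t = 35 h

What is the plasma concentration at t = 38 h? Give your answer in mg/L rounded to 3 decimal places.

1114.559 mg/L

k = ln 2 / 22 = 0.03151 per h
Dose 1 (220 mg at t=0 h): 220·exp(−0.03151·38) = 66.445 mg/L
Dose 2 (435 mg at t=5 h): 435·exp(−0.03151·33) = 153.796 mg/L
Dose 3 (465 mg at t=10 h): 465·exp(−0.03151·28) = 192.453 mg/L
Dose 4 (350 mg at t=15 h): 350·exp(−0.03151·23) = 169.572 mg/L
Dose 5 (75 mg at t=20 h): 75·exp(−0.03151·18) = 42.537 mg/L
Dose 6 (70 mg at t=25 h): 70·exp(−0.03151·13) = 46.475 mg/L
Dose 7 (465 mg at t=30 h): 465·exp(−0.03151·8) = 361.399 mg/L
Dose 8 (90 mg at t=35 h): 90·exp(−0.03151·3) = 81.883 mg/L
C(38) = 66.445 + 153.796 + 192.453 + 169.572 + 42.537 + 46.475 + 361.399 + 81.883 = 1114.559 mg/L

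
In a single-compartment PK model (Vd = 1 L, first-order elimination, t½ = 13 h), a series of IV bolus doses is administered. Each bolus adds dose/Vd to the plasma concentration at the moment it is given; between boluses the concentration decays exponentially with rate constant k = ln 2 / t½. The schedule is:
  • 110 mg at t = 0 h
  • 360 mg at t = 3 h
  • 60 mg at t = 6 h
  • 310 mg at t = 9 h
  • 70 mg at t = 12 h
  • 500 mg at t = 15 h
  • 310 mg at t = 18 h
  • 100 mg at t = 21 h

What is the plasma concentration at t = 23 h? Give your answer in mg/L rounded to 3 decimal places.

1020.047 mg/L

k = ln 2 / 13 = 0.05332 per h
Dose 1 (110 mg at t=0 h): 110·exp(−0.05332·23) = 32.270 mg/L
Dose 2 (360 mg at t=3 h): 360·exp(−0.05332·20) = 123.931 mg/L
Dose 3 (60 mg at t=6 h): 60·exp(−0.05332·17) = 24.238 mg/L
Dose 4 (310 mg at t=9 h): 310·exp(−0.05332·14) = 146.952 mg/L
Dose 5 (70 mg at t=12 h): 70·exp(−0.05332·11) = 38.939 mg/L
Dose 6 (500 mg at t=15 h): 500·exp(−0.05332·8) = 326.378 mg/L
Dose 7 (310 mg at t=18 h): 310·exp(−0.05332·5) = 237.455 mg/L
Dose 8 (100 mg at t=21 h): 100·exp(−0.05332·2) = 89.885 mg/L
C(23) = 32.270 + 123.931 + 24.238 + 146.952 + 38.939 + 326.378 + 237.455 + 89.885 = 1020.047 mg/L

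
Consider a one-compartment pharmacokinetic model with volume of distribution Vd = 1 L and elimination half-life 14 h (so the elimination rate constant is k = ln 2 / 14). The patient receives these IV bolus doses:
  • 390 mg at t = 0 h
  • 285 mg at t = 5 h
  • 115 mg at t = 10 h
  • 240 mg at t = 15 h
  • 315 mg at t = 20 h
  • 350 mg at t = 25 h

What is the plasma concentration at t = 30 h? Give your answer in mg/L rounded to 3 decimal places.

793.136 mg/L

k = ln 2 / 14 = 0.04951 per h
Dose 1 (390 mg at t=0 h): 390·exp(−0.04951·30) = 88.308 mg/L
Dose 2 (285 mg at t=5 h): 285·exp(−0.04951·25) = 82.659 mg/L
Dose 3 (115 mg at t=10 h): 115·exp(−0.04951·20) = 42.722 mg/L
Dose 4 (240 mg at t=15 h): 240·exp(−0.04951·15) = 114.203 mg/L
Dose 5 (315 mg at t=20 h): 315·exp(−0.04951·10) = 191.995 mg/L
Dose 6 (350 mg at t=25 h): 350·exp(−0.04951·5) = 273.248 mg/L
C(30) = 88.308 + 82.659 + 42.722 + 114.203 + 191.995 + 273.248 = 793.136 mg/L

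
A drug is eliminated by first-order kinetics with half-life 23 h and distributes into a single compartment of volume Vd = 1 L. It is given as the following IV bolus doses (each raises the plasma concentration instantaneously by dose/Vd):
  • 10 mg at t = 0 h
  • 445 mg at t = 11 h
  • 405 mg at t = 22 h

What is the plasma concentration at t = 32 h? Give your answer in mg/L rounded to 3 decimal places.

539.757 mg/L

k = ln 2 / 23 = 0.03014 per h
Dose 1 (10 mg at t=0 h): 10·exp(−0.03014·32) = 3.812 mg/L
Dose 2 (445 mg at t=11 h): 445·exp(−0.03014·21) = 236.323 mg/L
Dose 3 (405 mg at t=22 h): 405·exp(−0.03014·10) = 299.621 mg/L
C(32) = 3.812 + 236.323 + 299.621 = 539.757 mg/L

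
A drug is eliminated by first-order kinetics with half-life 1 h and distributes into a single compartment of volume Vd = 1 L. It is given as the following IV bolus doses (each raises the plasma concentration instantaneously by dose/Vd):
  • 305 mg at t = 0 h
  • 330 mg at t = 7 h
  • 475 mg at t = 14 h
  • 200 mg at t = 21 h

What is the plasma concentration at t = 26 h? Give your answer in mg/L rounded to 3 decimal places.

k = ln 2 / 1 = 0.69315 per h
Dose 1 (305 mg at t=0 h): 305·exp(−0.69315·26) = 0.000 mg/L
Dose 2 (330 mg at t=7 h): 330·exp(−0.69315·19) = 0.001 mg/L
Dose 3 (475 mg at t=14 h): 475·exp(−0.69315·12) = 0.116 mg/L
Dose 4 (200 mg at t=21 h): 200·exp(−0.69315·5) = 6.250 mg/L
C(26) = 0.000 + 0.001 + 0.116 + 6.250 = 6.367 mg/L

6.367 mg/L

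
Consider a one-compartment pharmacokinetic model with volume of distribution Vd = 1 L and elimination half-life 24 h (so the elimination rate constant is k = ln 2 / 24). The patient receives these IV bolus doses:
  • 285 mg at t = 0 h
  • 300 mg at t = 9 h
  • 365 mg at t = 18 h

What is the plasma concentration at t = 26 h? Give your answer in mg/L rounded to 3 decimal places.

k = ln 2 / 24 = 0.02888 per h
Dose 1 (285 mg at t=0 h): 285·exp(−0.02888·26) = 134.502 mg/L
Dose 2 (300 mg at t=9 h): 300·exp(−0.02888·17) = 183.608 mg/L
Dose 3 (365 mg at t=18 h): 365·exp(−0.02888·8) = 289.701 mg/L
C(26) = 134.502 + 183.608 + 289.701 = 607.811 mg/L

607.811 mg/L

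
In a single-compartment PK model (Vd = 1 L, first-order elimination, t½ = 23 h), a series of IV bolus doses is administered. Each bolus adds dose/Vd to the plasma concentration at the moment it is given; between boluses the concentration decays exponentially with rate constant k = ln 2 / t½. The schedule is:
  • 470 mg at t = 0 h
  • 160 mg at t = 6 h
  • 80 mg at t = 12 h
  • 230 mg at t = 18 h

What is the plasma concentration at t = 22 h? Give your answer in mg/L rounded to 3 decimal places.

k = ln 2 / 23 = 0.03014 per h
Dose 1 (470 mg at t=0 h): 470·exp(−0.03014·22) = 242.190 mg/L
Dose 2 (160 mg at t=6 h): 160·exp(−0.03014·16) = 98.789 mg/L
Dose 3 (80 mg at t=12 h): 80·exp(−0.03014·10) = 59.184 mg/L
Dose 4 (230 mg at t=18 h): 230·exp(−0.03014·4) = 203.880 mg/L
C(22) = 242.190 + 98.789 + 59.184 + 203.880 = 604.043 mg/L

604.043 mg/L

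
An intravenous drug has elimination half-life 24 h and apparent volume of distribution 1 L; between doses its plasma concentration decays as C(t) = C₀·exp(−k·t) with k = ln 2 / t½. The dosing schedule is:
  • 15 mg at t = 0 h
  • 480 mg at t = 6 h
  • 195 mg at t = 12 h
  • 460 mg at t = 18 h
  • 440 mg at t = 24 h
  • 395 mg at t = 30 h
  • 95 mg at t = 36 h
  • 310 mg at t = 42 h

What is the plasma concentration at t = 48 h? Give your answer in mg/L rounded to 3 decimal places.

1191.525 mg/L

k = ln 2 / 24 = 0.02888 per h
Dose 1 (15 mg at t=0 h): 15·exp(−0.02888·48) = 3.750 mg/L
Dose 2 (480 mg at t=6 h): 480·exp(−0.02888·42) = 142.705 mg/L
Dose 3 (195 mg at t=12 h): 195·exp(−0.02888·36) = 68.943 mg/L
Dose 4 (460 mg at t=18 h): 460·exp(−0.02888·30) = 193.406 mg/L
Dose 5 (440 mg at t=24 h): 440·exp(−0.02888·24) = 220.000 mg/L
Dose 6 (395 mg at t=30 h): 395·exp(−0.02888·18) = 234.868 mg/L
Dose 7 (95 mg at t=36 h): 95·exp(−0.02888·12) = 67.175 mg/L
Dose 8 (310 mg at t=42 h): 310·exp(−0.02888·6) = 260.678 mg/L
C(48) = 3.750 + 142.705 + 68.943 + 193.406 + 220.000 + 234.868 + 67.175 + 260.678 = 1191.525 mg/L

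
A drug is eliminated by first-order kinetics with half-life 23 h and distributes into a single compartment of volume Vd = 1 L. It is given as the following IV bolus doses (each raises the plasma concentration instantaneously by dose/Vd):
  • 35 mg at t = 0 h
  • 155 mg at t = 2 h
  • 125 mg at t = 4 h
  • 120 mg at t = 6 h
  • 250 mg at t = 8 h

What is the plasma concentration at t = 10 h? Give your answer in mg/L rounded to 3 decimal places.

k = ln 2 / 23 = 0.03014 per h
Dose 1 (35 mg at t=0 h): 35·exp(−0.03014·10) = 25.893 mg/L
Dose 2 (155 mg at t=2 h): 155·exp(−0.03014·8) = 121.794 mg/L
Dose 3 (125 mg at t=4 h): 125·exp(−0.03014·6) = 104.323 mg/L
Dose 4 (120 mg at t=6 h): 120·exp(−0.03014·4) = 106.372 mg/L
Dose 5 (250 mg at t=8 h): 250·exp(−0.03014·2) = 235.377 mg/L
C(10) = 25.893 + 121.794 + 104.323 + 106.372 + 235.377 = 593.759 mg/L

593.759 mg/L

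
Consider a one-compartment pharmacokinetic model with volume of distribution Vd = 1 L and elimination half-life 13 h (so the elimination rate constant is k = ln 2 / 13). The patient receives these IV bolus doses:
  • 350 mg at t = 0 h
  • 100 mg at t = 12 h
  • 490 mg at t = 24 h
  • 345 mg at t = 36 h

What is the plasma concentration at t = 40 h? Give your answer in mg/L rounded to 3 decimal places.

551.471 mg/L

k = ln 2 / 13 = 0.05332 per h
Dose 1 (350 mg at t=0 h): 350·exp(−0.05332·40) = 41.478 mg/L
Dose 2 (100 mg at t=12 h): 100·exp(−0.05332·28) = 22.471 mg/L
Dose 3 (490 mg at t=24 h): 490·exp(−0.05332·16) = 208.784 mg/L
Dose 4 (345 mg at t=36 h): 345·exp(−0.05332·4) = 278.737 mg/L
C(40) = 41.478 + 22.471 + 208.784 + 278.737 = 551.471 mg/L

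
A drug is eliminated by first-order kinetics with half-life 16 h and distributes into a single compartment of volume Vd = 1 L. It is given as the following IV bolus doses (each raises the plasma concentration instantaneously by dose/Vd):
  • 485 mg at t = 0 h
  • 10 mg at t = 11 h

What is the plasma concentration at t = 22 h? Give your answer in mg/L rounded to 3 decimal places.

k = ln 2 / 16 = 0.04332 per h
Dose 1 (485 mg at t=0 h): 485·exp(−0.04332·22) = 186.993 mg/L
Dose 2 (10 mg at t=11 h): 10·exp(−0.04332·11) = 6.209 mg/L
C(22) = 186.993 + 6.209 = 193.202 mg/L

193.202 mg/L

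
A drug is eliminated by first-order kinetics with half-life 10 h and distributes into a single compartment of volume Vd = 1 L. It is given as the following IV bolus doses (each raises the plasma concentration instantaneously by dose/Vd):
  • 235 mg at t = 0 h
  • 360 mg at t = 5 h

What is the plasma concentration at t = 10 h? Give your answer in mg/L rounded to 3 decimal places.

372.058 mg/L

k = ln 2 / 10 = 0.06931 per h
Dose 1 (235 mg at t=0 h): 235·exp(−0.06931·10) = 117.500 mg/L
Dose 2 (360 mg at t=5 h): 360·exp(−0.06931·5) = 254.558 mg/L
C(10) = 117.500 + 254.558 = 372.058 mg/L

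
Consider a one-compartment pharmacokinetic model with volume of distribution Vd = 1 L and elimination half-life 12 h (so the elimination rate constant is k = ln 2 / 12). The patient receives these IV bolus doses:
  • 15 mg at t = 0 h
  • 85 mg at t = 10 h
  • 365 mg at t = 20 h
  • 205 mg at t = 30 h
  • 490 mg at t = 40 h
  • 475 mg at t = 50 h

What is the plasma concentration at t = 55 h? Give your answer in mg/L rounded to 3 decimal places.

k = ln 2 / 12 = 0.05776 per h
Dose 1 (15 mg at t=0 h): 15·exp(−0.05776·55) = 0.626 mg/L
Dose 2 (85 mg at t=10 h): 85·exp(−0.05776·45) = 6.318 mg/L
Dose 3 (365 mg at t=20 h): 365·exp(−0.05776·35) = 48.338 mg/L
Dose 4 (205 mg at t=30 h): 205·exp(−0.05776·25) = 48.374 mg/L
Dose 5 (490 mg at t=40 h): 490·exp(−0.05776·15) = 206.020 mg/L
Dose 6 (475 mg at t=50 h): 475·exp(−0.05776·5) = 355.848 mg/L
C(55) = 0.626 + 6.318 + 48.338 + 48.374 + 206.020 + 355.848 = 665.522 mg/L

665.522 mg/L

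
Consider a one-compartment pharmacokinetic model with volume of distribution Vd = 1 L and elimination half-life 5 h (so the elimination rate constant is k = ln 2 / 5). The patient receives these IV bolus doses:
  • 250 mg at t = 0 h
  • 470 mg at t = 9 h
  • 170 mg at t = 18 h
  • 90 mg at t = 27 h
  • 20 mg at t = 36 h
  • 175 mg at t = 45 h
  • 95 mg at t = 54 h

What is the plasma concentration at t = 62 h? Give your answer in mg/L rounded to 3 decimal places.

k = ln 2 / 5 = 0.13863 per h
Dose 1 (250 mg at t=0 h): 250·exp(−0.13863·62) = 0.046 mg/L
Dose 2 (470 mg at t=9 h): 470·exp(−0.13863·53) = 0.303 mg/L
Dose 3 (170 mg at t=18 h): 170·exp(−0.13863·44) = 0.381 mg/L
Dose 4 (90 mg at t=27 h): 90·exp(−0.13863·35) = 0.703 mg/L
Dose 5 (20 mg at t=36 h): 20·exp(−0.13863·26) = 0.544 mg/L
Dose 6 (175 mg at t=45 h): 175·exp(−0.13863·17) = 16.578 mg/L
Dose 7 (95 mg at t=54 h): 95·exp(−0.13863·8) = 31.338 mg/L
C(62) = 0.046 + 0.303 + 0.381 + 0.703 + 0.544 + 16.578 + 31.338 = 49.894 mg/L

49.894 mg/L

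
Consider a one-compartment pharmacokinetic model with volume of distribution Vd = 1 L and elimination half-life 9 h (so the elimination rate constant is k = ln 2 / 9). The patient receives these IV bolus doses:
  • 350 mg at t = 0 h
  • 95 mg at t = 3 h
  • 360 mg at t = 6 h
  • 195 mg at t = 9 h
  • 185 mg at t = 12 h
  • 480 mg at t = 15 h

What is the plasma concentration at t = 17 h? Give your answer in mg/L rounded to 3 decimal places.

923.784 mg/L

k = ln 2 / 9 = 0.07702 per h
Dose 1 (350 mg at t=0 h): 350·exp(−0.07702·17) = 94.505 mg/L
Dose 2 (95 mg at t=3 h): 95·exp(−0.07702·14) = 32.319 mg/L
Dose 3 (360 mg at t=6 h): 360·exp(−0.07702·11) = 154.304 mg/L
Dose 4 (195 mg at t=9 h): 195·exp(−0.07702·8) = 105.306 mg/L
Dose 5 (185 mg at t=12 h): 185·exp(−0.07702·5) = 125.873 mg/L
Dose 6 (480 mg at t=15 h): 480·exp(−0.07702·2) = 411.477 mg/L
C(17) = 94.505 + 32.319 + 154.304 + 105.306 + 125.873 + 411.477 = 923.784 mg/L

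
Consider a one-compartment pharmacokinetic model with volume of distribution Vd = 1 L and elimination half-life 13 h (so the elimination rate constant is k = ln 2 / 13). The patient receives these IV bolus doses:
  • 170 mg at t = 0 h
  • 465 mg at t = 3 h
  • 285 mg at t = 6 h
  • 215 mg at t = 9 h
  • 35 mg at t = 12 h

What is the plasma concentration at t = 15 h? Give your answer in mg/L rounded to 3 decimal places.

683.973 mg/L

k = ln 2 / 13 = 0.05332 per h
Dose 1 (170 mg at t=0 h): 170·exp(−0.05332·15) = 76.402 mg/L
Dose 2 (465 mg at t=3 h): 465·exp(−0.05332·12) = 245.233 mg/L
Dose 3 (285 mg at t=6 h): 285·exp(−0.05332·9) = 176.376 mg/L
Dose 4 (215 mg at t=9 h): 215·exp(−0.05332·6) = 156.135 mg/L
Dose 5 (35 mg at t=12 h): 35·exp(−0.05332·3) = 29.826 mg/L
C(15) = 76.402 + 245.233 + 176.376 + 156.135 + 29.826 = 683.973 mg/L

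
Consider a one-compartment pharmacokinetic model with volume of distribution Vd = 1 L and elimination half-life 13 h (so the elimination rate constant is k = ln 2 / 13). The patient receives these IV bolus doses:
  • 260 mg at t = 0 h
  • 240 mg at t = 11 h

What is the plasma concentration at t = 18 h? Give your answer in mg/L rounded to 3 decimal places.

k = ln 2 / 13 = 0.05332 per h
Dose 1 (260 mg at t=0 h): 260·exp(−0.05332·18) = 99.578 mg/L
Dose 2 (240 mg at t=11 h): 240·exp(−0.05332·7) = 165.241 mg/L
C(18) = 99.578 + 165.241 = 264.819 mg/L

264.819 mg/L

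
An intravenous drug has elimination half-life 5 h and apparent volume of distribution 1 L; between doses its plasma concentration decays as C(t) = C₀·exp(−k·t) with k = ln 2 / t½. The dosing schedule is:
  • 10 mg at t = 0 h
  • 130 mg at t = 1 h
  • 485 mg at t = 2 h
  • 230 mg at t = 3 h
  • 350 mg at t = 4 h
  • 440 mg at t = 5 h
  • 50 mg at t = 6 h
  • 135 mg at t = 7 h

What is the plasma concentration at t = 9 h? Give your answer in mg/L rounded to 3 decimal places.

892.662 mg/L

k = ln 2 / 5 = 0.13863 per h
Dose 1 (10 mg at t=0 h): 10·exp(−0.13863·9) = 2.872 mg/L
Dose 2 (130 mg at t=1 h): 130·exp(−0.13863·8) = 42.884 mg/L
Dose 3 (485 mg at t=2 h): 485·exp(−0.13863·7) = 183.781 mg/L
Dose 4 (230 mg at t=3 h): 230·exp(−0.13863·6) = 100.113 mg/L
Dose 5 (350 mg at t=4 h): 350·exp(−0.13863·5) = 175.000 mg/L
Dose 6 (440 mg at t=5 h): 440·exp(−0.13863·4) = 252.714 mg/L
Dose 7 (50 mg at t=6 h): 50·exp(−0.13863·3) = 32.988 mg/L
Dose 8 (135 mg at t=7 h): 135·exp(−0.13863·2) = 102.311 mg/L
C(9) = 2.872 + 42.884 + 183.781 + 100.113 + 175.000 + 252.714 + 32.988 + 102.311 = 892.662 mg/L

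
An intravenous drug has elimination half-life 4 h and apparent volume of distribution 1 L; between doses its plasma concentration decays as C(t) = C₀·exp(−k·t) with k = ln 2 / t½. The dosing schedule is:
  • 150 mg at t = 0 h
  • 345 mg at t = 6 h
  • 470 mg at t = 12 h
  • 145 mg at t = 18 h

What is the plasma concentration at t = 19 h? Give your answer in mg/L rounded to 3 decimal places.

303.500 mg/L

k = ln 2 / 4 = 0.17329 per h
Dose 1 (150 mg at t=0 h): 150·exp(−0.17329·19) = 5.574 mg/L
Dose 2 (345 mg at t=6 h): 345·exp(−0.17329·13) = 36.264 mg/L
Dose 3 (470 mg at t=12 h): 470·exp(−0.17329·7) = 139.732 mg/L
Dose 4 (145 mg at t=18 h): 145·exp(−0.17329·1) = 121.930 mg/L
C(19) = 5.574 + 36.264 + 139.732 + 121.930 = 303.500 mg/L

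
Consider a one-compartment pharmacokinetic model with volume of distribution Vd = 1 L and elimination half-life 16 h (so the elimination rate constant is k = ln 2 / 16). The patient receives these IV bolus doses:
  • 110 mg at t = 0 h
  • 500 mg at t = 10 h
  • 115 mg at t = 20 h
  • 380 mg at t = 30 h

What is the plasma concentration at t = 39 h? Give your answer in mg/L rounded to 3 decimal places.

470.456 mg/L

k = ln 2 / 16 = 0.04332 per h
Dose 1 (110 mg at t=0 h): 110·exp(−0.04332·39) = 20.306 mg/L
Dose 2 (500 mg at t=10 h): 500·exp(−0.04332·29) = 142.349 mg/L
Dose 3 (115 mg at t=20 h): 115·exp(−0.04332·19) = 50.492 mg/L
Dose 4 (380 mg at t=30 h): 380·exp(−0.04332·9) = 257.309 mg/L
C(39) = 20.306 + 142.349 + 50.492 + 257.309 = 470.456 mg/L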